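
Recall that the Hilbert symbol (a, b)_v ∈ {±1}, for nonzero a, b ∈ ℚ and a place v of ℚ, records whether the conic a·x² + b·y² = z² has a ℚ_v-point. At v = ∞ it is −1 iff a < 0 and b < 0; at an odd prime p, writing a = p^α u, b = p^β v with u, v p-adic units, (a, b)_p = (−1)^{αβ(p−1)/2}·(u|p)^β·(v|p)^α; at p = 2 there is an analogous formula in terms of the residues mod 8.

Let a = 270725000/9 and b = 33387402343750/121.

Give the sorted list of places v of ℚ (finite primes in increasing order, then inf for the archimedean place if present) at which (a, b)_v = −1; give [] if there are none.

Mod squares: a ≡ 2210, b ≡ 70. Check v ∈ {∞, 2, 3, 5, 7, 11, 13, 17}.
v=5: a=5^5·(≡3), b=5^11·(≡4) mod 5; (3|5)=-1, (4|5)=+1; (−1)^{5·11·2}·(-1)^11·(+1)^5 = -1.
v=11: a=11^0·(≡2), b=11^-2·(≡4) mod 11; (2|11)=-1, (4|11)=+1; (−1)^{0·-2·5}·(-1)^-2·(+1)^0 = +1.
v=13: a=13^1·(≡3), b=13^2·(≡6) mod 13; (3|13)=+1, (6|13)=-1; (−1)^{1·2·6}·(+1)^2·(-1)^1 = -1.
v=17: a=17^1·(≡7), b=17^2·(≡8) mod 17; (7|17)=-1, (8|17)=+1; (−1)^{1·2·8}·(-1)^2·(+1)^1 = +1.
v=7: a=7^2·(≡6), b=7^1·(≡6) mod 7; (6|7)=-1, (6|7)=-1; (−1)^{2·1·3}·(-1)^1·(-1)^2 = -1.
v=3: a=3^-2·(≡2), b=3^0·(≡1) mod 3; (2|3)=-1, (1|3)=+1; (−1)^{-2·0·1}·(-1)^0·(+1)^-2 = +1.
v=2: v_2(a)=3, v_2(b)=1; units ≡ 1, 3 (mod 8); ε·ε+αω+βω = 0·1+3·1+1·0 ≡ 1  ⇒  (a,b)_2 = -1.
v=∞: 2210 > 0 and 70 > 0  ⇒  (a,b)_∞ = +1.
Ram(2210, 70) = {2, 5, 7, 13}; no ℚ_2-point on the conic.

[2, 5, 7, 13]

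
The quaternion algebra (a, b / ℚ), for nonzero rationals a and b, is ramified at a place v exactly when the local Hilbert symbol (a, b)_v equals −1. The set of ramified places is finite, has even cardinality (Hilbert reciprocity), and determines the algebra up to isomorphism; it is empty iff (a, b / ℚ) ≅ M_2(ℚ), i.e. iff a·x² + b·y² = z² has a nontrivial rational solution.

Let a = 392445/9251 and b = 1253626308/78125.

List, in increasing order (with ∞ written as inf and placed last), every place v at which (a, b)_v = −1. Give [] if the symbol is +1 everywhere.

(a, b) ≡ (53295, 17765) mod (ℚ^×)²; places V = {2, 3, 5, 11, 17, 19, 29, ∞}.
(a,b)_17: α=1, u≡11; β=1, v≡9 (mod 17); (11|17)=-1, (9|17)=+1; sign (−1)^0·-1^1·+1^1 = -1.
(a,b)_19: α=1, u≡18; β=1, v≡6 (mod 19); (18|19)=-1, (6|19)=+1; sign (−1)^1·-1^1·+1^1 = +1.
(a,b)_11: α=-1, u≡4; β=3, v≡5 (mod 11); (4|11)=+1, (5|11)=+1; sign (−1)^1·+1^3·+1^-1 = -1.
(a,b)_∞: sgn(53295)=+, sgn(17765)=+, so +1.
(a,b)_29: α=-2, u≡20; β=0, v≡18 (mod 29); (20|29)=+1, (18|29)=-1; sign (−1)^0·+1^0·-1^-2 = +1.
(a,b)_2: α=0, β=2; u≡7, v≡5 (mod 8); ε(u)ε(v)=1·0, αω(v)=0·1, βω(u)=2·0; sum ≡ 0  ⇒  +1.
(a,b)_5: α=1, u≡4; β=-7, v≡3 (mod 5); (4|5)=+1, (3|5)=-1; sign (−1)^0·+1^-7·-1^1 = -1.
(a,b)_3: α=5, u≡2; β=6, v≡2 (mod 3); (2|3)=-1, (2|3)=-1; sign (−1)^0·-1^6·-1^5 = -1.
(53295, 17765 / ℚ) ramifies at {3, 5, 11, 17}: a division algebra.

[3, 5, 11, 17]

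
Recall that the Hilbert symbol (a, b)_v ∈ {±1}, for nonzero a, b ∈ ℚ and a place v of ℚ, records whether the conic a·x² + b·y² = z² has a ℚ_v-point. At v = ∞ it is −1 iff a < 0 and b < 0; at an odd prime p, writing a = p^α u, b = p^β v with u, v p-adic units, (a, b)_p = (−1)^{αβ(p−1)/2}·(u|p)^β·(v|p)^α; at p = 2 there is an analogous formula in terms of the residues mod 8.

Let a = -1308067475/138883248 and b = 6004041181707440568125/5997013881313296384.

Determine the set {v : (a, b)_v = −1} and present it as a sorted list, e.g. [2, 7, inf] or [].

[3, 29, 31, 37]

Mod squares: a ≡ -1297257, b ≡ 29. Check v ∈ {∞, 2, 3, 5, 7, 11, 13, 29, 31, 37}.
v=7: a=7^-2·(≡2), b=7^0·(≡4) mod 7; (2|7)=+1, (4|7)=+1; (−1)^{-2·0·3}·(+1)^0·(+1)^-2 = +1.
v=29: a=29^1·(≡26), b=29^3·(≡7) mod 29; (26|29)=-1, (7|29)=+1; (−1)^{1·3·14}·(-1)^3·(+1)^1 = -1.
v=5: a=5^2·(≡2), b=5^4·(≡1) mod 5; (2|5)=-1, (1|5)=+1; (−1)^{2·4·2}·(-1)^4·(+1)^2 = +1.
v=31: a=31^1·(≡24), b=31^2·(≡17) mod 31; (24|31)=-1, (17|31)=-1; (−1)^{1·2·15}·(-1)^2·(-1)^1 = -1.
v=3: a=3^-11·(≡1), b=3^-28·(≡2) mod 3; (1|3)=+1, (2|3)=-1; (−1)^{-11·-28·1}·(+1)^-28·(-1)^-11 = -1.
v=13: a=13^1·(≡1), b=13^2·(≡3) mod 13; (1|13)=+1, (3|13)=+1; (−1)^{1·2·6}·(+1)^2·(+1)^1 = +1.
v=37: a=37^1·(≡6), b=37^2·(≡20) mod 37; (6|37)=-1, (20|37)=-1; (−1)^{1·2·18}·(-1)^2·(-1)^1 = -1.
v=2: v_2(a)=-4, v_2(b)=-18; units ≡ 7, 5 (mod 8); ε·ε+αω+βω = 1·0+-4·1+-18·0 ≡ 0  ⇒  (a,b)_2 = +1.
v=∞: -1297257 < 0 and 29 > 0  ⇒  (a,b)_∞ = +1.
v=11: a=11^2·(≡8), b=11^6·(≡8) mod 11; (8|11)=-1, (8|11)=-1; (−1)^{2·6·5}·(-1)^6·(-1)^2 = +1.
|Ram(-1297257, 29)| = 4, even; anisotropic at {3, 29, 31, 37}.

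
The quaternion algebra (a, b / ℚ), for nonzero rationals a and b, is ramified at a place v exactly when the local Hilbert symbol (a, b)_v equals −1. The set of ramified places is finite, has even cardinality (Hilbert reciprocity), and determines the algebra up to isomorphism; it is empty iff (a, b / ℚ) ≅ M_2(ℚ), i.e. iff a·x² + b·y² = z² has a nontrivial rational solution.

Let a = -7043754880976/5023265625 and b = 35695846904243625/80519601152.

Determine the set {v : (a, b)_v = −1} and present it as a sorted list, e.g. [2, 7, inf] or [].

[2, 17, 19, 23, 29, 41]

Mod squares: a ≡ -248501, b ≡ 76708335. Check v ∈ {∞, 2, 3, 5, 7, 11, 17, 19, 23, 29, 41, 43}.
v=41: a=41^1·(≡13), b=41^1·(≡21) mod 41; (13|41)=-1, (21|41)=+1; (−1)^{1·1·20}·(-1)^1·(+1)^1 = -1.
v=7: a=7^-2·(≡6), b=7^0·(≡2) mod 7; (6|7)=-1, (2|7)=+1; (−1)^{-2·0·3}·(-1)^0·(+1)^-2 = +1.
v=17: a=17^0·(≡7), b=17^1·(≡16) mod 17; (7|17)=-1, (16|17)=+1; (−1)^{0·1·8}·(-1)^1·(+1)^0 = -1.
v=29: a=29^1·(≡14), b=29^1·(≡7) mod 29; (14|29)=-1, (7|29)=+1; (−1)^{1·1·14}·(-1)^1·(+1)^1 = -1.
v=19: a=19^1·(≡13), b=19^2·(≡15) mod 19; (13|19)=-1, (15|19)=-1; (−1)^{1·2·9}·(-1)^2·(-1)^1 = -1.
v=2: v_2(a)=4, v_2(b)=-10; units ≡ 3, 7 (mod 8); ε·ε+αω+βω = 1·1+4·0+-10·1 ≡ 1  ⇒  (a,b)_2 = -1.
v=23: a=23^0·(≡14), b=23^-1·(≡5) mod 23; (14|23)=-1, (5|23)=-1; (−1)^{0·-1·11}·(-1)^-1·(-1)^0 = -1.
v=∞: -248501 < 0 and 76708335 > 0  ⇒  (a,b)_∞ = +1.
v=5: a=5^-6·(≡1), b=5^3·(≡2) mod 5; (1|5)=+1, (2|5)=-1; (−1)^{-6·3·2}·(+1)^3·(-1)^-6 = +1.
v=43: a=43^0·(≡32), b=43^-4·(≡5) mod 43; (32|43)=-1, (5|43)=-1; (−1)^{0·-4·21}·(-1)^-4·(-1)^0 = +1.
v=3: a=3^-8·(≡1), b=3^5·(≡1) mod 3; (1|3)=+1, (1|3)=+1; (−1)^{-8·5·1}·(+1)^5·(+1)^-8 = +1.
v=11: a=11^7·(≡1), b=11^5·(≡7) mod 11; (1|11)=+1, (7|11)=-1; (−1)^{7·5·5}·(+1)^5·(-1)^7 = +1.
Ram(-248501, 76708335) = {2, 17, 19, 23, 29, 41}; no ℚ_2-point on the conic.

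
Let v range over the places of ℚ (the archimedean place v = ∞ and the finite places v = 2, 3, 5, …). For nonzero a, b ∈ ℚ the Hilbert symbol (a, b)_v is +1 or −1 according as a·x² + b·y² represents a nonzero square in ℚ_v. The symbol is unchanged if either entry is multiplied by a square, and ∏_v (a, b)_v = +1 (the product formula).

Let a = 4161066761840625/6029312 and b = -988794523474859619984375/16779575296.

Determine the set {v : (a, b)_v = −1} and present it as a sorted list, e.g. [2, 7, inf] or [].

Mod squares: a ≡ 13301015, b ≡ -53599. Check v ∈ {∞, 2, 3, 5, 7, 11, 13, 19, 23, 29, 31, 41}.
v=29: a=29^2·(≡22), b=29^2·(≡6) mod 29; (22|29)=+1, (6|29)=+1; (−1)^{2·2·14}·(+1)^2·(+1)^2 = +1.
v=13: a=13^3·(≡4), b=13^5·(≡5) mod 13; (4|13)=+1, (5|13)=-1; (−1)^{3·5·6}·(+1)^5·(-1)^3 = -1.
v=19: a=19^0·(≡12), b=19^3·(≡2) mod 19; (12|19)=-1, (2|19)=-1; (−1)^{0·3·9}·(-1)^3·(-1)^0 = -1.
v=41: a=41^1·(≡1), b=41^2·(≡19) mod 41; (1|41)=+1, (19|41)=-1; (−1)^{1·2·20}·(+1)^2·(-1)^1 = -1.
v=11: a=11^0·(≡7), b=11^-2·(≡1) mod 11; (7|11)=-1, (1|11)=+1; (−1)^{0·-2·5}·(-1)^-2·(+1)^0 = +1.
v=∞: 13301015 > 0 and -53599 < 0  ⇒  (a,b)_∞ = +1.
v=7: a=7^1·(≡4), b=7^1·(≡2) mod 7; (4|7)=+1, (2|7)=+1; (−1)^{1·1·3}·(+1)^1·(+1)^1 = -1.
v=31: a=31^1·(≡20), b=31^1·(≡4) mod 31; (20|31)=+1, (4|31)=+1; (−1)^{1·1·15}·(+1)^1·(+1)^1 = -1.
v=23: a=23^-1·(≡3), b=23^-2·(≡17) mod 23; (3|23)=+1, (17|23)=-1; (−1)^{-1·-2·11}·(+1)^-2·(-1)^-1 = -1.
v=3: a=3^4·(≡2), b=3^4·(≡2) mod 3; (2|3)=-1, (2|3)=-1; (−1)^{4·4·1}·(-1)^4·(-1)^4 = +1.
v=5: a=5^5·(≡2), b=5^6·(≡1) mod 5; (2|5)=-1, (1|5)=+1; (−1)^{5·6·2}·(-1)^6·(+1)^5 = +1.
v=2: v_2(a)=-18, v_2(b)=-18; units ≡ 7, 1 (mod 8); ε·ε+αω+βω = 1·0+-18·0+-18·0 ≡ 0  ⇒  (a,b)_2 = +1.
(13301015, -53599 / ℚ) ramifies at {7, 13, 19, 23, 31, 41}: a division algebra.

[7, 13, 19, 23, 31, 41]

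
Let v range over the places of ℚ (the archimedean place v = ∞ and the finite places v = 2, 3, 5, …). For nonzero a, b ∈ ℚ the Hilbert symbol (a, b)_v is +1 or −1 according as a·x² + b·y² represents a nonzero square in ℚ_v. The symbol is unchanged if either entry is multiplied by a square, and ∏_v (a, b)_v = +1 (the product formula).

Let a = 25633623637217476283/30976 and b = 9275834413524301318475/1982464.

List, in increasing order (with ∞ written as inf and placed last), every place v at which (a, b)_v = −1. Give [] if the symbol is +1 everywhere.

[2, 19]

(a, b) ≡ (13547, 299) mod (ℚ^×)²; places V = {2, 5, 11, 13, 19, 23, 31, ∞}.
(a,b)_19: α=5, u≡8; β=6, v≡18 (mod 19); (8|19)=-1, (18|19)=-1; sign (−1)^0·-1^6·-1^5 = -1.
(a,b)_11: α=-2, u≡6; β=-2, v≡2 (mod 11); (6|11)=-1, (2|11)=-1; sign (−1)^0·-1^-2·-1^-2 = +1.
(a,b)_∞: sgn(13547)=+, sgn(299)=+, so +1.
(a,b)_13: α=4, u≡1; β=5, v≡12 (mod 13); (1|13)=+1, (12|13)=+1; sign (−1)^0·+1^5·+1^4 = +1.
(a,b)_2: α=-8, β=-14; u≡3, v≡3 (mod 8); ε(u)ε(v)=1·1, αω(v)=-8·1, βω(u)=-14·1; sum ≡ 1  ⇒  -1.
(a,b)_23: α=3, u≡20; β=1, v≡16 (mod 23); (20|23)=-1, (16|23)=+1; sign (−1)^1·-1^1·+1^3 = +1.
(a,b)_5: α=0, u≡3; β=2, v≡1 (mod 5); (3|5)=-1, (1|5)=+1; sign (−1)^0·-1^2·+1^0 = +1.
(a,b)_31: α=3, u≡23; β=4, v≡19 (mod 31); (23|31)=-1, (19|31)=+1; sign (−1)^0·-1^4·+1^3 = +1.
|Ram(13547, 299)| = 2, even; anisotropic at {2, 19}.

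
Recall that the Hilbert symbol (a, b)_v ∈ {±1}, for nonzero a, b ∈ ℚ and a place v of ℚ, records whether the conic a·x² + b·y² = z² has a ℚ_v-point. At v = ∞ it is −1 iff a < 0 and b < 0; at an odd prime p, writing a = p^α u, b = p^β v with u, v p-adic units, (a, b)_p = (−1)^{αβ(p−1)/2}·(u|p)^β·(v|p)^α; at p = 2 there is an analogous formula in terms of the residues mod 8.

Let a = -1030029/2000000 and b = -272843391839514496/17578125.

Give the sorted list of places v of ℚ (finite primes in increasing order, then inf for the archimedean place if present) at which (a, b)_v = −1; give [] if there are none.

[5, 11, 13, inf]

(a, b) ≡ (-858, -1430) mod (ℚ^×)²; places V = {2, 3, 5, 7, 11, 13, 19, 29, ∞}.
(a,b)_2: α=-7, β=7; u≡3, v≡5 (mod 8); ε(u)ε(v)=1·0, αω(v)=-7·1, βω(u)=7·1; sum ≡ 0  ⇒  +1.
(a,b)_29: α=0, u≡15; β=2, v≡24 (mod 29); (15|29)=-1, (24|29)=+1; sign (−1)^0·-1^2·+1^0 = +1.
(a,b)_19: α=0, u≡6; β=2, v≡18 (mod 19); (6|19)=+1, (18|19)=-1; sign (−1)^0·+1^2·-1^0 = +1.
(a,b)_5: α=-6, u≡2; β=-9, v≡1 (mod 5); (2|5)=-1, (1|5)=+1; sign (−1)^0·-1^-9·+1^-6 = -1.
(a,b)_7: α=4, u≡6; β=4, v≡3 (mod 7); (6|7)=-1, (3|7)=-1; sign (−1)^0·-1^4·-1^4 = +1.
(a,b)_∞: sgn(-858)=−, sgn(-1430)=−, so -1.
(a,b)_3: α=1, u≡2; β=-2, v≡1 (mod 3); (2|3)=-1, (1|3)=+1; sign (−1)^0·-1^-2·+1^1 = +1.
(a,b)_11: α=1, u≡2; β=3, v≡2 (mod 11); (2|11)=-1, (2|11)=-1; sign (−1)^1·-1^3·-1^1 = -1.
(a,b)_13: α=1, u≡1; β=3, v≡11 (mod 13); (1|13)=+1, (11|13)=-1; sign (−1)^0·+1^3·-1^1 = -1.
(-858, -1430 / ℚ) ramifies at {5, 11, 13, ∞}: a division algebra.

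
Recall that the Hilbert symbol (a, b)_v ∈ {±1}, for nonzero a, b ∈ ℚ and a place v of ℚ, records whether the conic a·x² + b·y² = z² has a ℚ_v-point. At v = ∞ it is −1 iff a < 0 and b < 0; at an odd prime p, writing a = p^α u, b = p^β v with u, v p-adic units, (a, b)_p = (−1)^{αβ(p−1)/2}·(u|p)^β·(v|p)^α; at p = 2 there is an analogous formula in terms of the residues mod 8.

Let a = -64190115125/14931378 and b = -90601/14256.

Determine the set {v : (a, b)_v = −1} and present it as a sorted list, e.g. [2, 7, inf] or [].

Mod squares: a ≡ -2090, b ≡ -11. Check v ∈ {∞, 2, 3, 5, 7, 11, 17, 19, 31, 43}.
v=3: a=3^-6·(≡1), b=3^-4·(≡1) mod 3; (1|3)=+1, (1|3)=+1; (−1)^{-6·-4·1}·(+1)^-4·(+1)^-6 = +1.
v=11: a=11^-1·(≡2), b=11^-1·(≡8) mod 11; (2|11)=-1, (8|11)=-1; (−1)^{-1·-1·5}·(-1)^-1·(-1)^-1 = -1.
v=7: a=7^-2·(≡5), b=7^2·(≡5) mod 7; (5|7)=-1, (5|7)=-1; (−1)^{-2·2·3}·(-1)^2·(-1)^-2 = +1.
v=2: v_2(a)=-1, v_2(b)=-4; units ≡ 3, 5 (mod 8); ε·ε+αω+βω = 1·0+-1·1+-4·1 ≡ 1  ⇒  (a,b)_2 = -1.
v=5: a=5^3·(≡3), b=5^0·(≡4) mod 5; (3|5)=-1, (4|5)=+1; (−1)^{3·0·2}·(-1)^0·(+1)^3 = +1.
v=∞: -2090 < 0 and -11 < 0  ⇒  (a,b)_∞ = -1.
v=43: a=43^2·(≡38), b=43^2·(≡39) mod 43; (38|43)=+1, (39|43)=-1; (−1)^{2·2·21}·(+1)^2·(-1)^2 = +1.
v=31: a=31^2·(≡10), b=31^0·(≡28) mod 31; (10|31)=+1, (28|31)=+1; (−1)^{2·0·15}·(+1)^0·(+1)^2 = +1.
v=19: a=19^-1·(≡1), b=19^0·(≡8) mod 19; (1|19)=+1, (8|19)=-1; (−1)^{-1·0·9}·(+1)^0·(-1)^-1 = -1.
v=17: a=17^2·(≡2), b=17^0·(≡6) mod 17; (2|17)=+1, (6|17)=-1; (−1)^{2·0·8}·(+1)^0·(-1)^2 = +1.
(-2090, -11 / ℚ) ramifies at {2, 11, 19, ∞}: a division algebra.

[2, 11, 19, inf]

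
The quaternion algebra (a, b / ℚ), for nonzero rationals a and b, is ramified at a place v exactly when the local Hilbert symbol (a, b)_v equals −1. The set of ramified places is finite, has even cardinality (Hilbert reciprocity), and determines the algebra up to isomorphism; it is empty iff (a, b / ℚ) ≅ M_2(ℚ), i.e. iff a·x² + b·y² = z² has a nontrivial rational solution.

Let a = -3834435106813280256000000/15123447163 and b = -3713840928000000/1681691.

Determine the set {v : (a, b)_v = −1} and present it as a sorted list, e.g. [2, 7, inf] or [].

(a, b) ≡ (-21318, -22) mod (ℚ^×)²; places V = {2, 3, 5, 7, 11, 17, 19, 23, ∞}.
(a,b)_2: α=21, β=11; u≡5, v≡5 (mod 8); ε(u)ε(v)=0·0, αω(v)=21·1, βω(u)=11·1; sum ≡ 0  ⇒  +1.
(a,b)_17: α=-3, u≡13; β=-2, v≡5 (mod 17); (13|17)=+1, (5|17)=-1; sign (−1)^0·+1^-2·-1^-3 = -1.
(a,b)_5: α=6, u≡2; β=6, v≡3 (mod 5); (2|5)=-1, (3|5)=-1; sign (−1)^0·-1^6·-1^6 = +1.
(a,b)_19: α=5, u≡2; β=2, v≡5 (mod 19); (2|19)=-1, (5|19)=+1; sign (−1)^0·-1^2·+1^5 = +1.
(a,b)_11: α=-1, u≡3; β=-1, v≡9 (mod 11); (3|11)=+1, (9|11)=+1; sign (−1)^1·+1^-1·+1^-1 = -1.
(a,b)_∞: sgn(-21318)=−, sgn(-22)=−, so -1.
(a,b)_7: α=4, u≡4; β=2, v≡6 (mod 7); (4|7)=+1, (6|7)=-1; sign (−1)^0·+1^2·-1^4 = +1.
(a,b)_3: α=9, u≡1; β=8, v≡2 (mod 3); (1|3)=+1, (2|3)=-1; sign (−1)^0·+1^8·-1^9 = -1.
(a,b)_23: α=-4, u≡3; β=-2, v≡13 (mod 23); (3|23)=+1, (13|23)=+1; sign (−1)^0·+1^-2·+1^-4 = +1.
(-21318, -22 / ℚ) ramifies at {3, 11, 17, ∞}: a division algebra.

[3, 11, 17, inf]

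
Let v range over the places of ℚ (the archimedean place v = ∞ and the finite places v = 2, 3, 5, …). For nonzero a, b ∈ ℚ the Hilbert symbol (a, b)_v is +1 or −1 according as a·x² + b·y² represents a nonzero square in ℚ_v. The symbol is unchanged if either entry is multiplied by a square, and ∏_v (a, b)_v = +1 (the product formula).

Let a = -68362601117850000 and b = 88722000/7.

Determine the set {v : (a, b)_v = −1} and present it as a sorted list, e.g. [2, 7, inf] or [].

Mod squares: a ≡ -185, b ≡ 172515. Check v ∈ {∞, 2, 3, 5, 7, 13, 31, 37, 53}.
v=∞: -185 < 0 and 172515 > 0  ⇒  (a,b)_∞ = +1.
v=2: v_2(a)=4, v_2(b)=4; units ≡ 7, 3 (mod 8); ε·ε+αω+βω = 1·1+4·1+4·0 ≡ 1  ⇒  (a,b)_2 = -1.
v=5: a=5^5·(≡3), b=5^3·(≡3) mod 5; (3|5)=-1, (3|5)=-1; (−1)^{5·3·2}·(-1)^3·(-1)^5 = +1.
v=53: a=53^2·(≡35), b=53^1·(≡22) mod 53; (35|53)=-1, (22|53)=-1; (−1)^{2·1·26}·(-1)^1·(-1)^2 = -1.
v=7: a=7^0·(≡4), b=7^-1·(≡3) mod 7; (4|7)=+1, (3|7)=-1; (−1)^{0·-1·3}·(+1)^-1·(-1)^0 = +1.
v=31: a=31^2·(≡18), b=31^1·(≡7) mod 31; (18|31)=+1, (7|31)=+1; (−1)^{2·1·15}·(+1)^1·(+1)^2 = +1.
v=13: a=13^2·(≡1), b=13^0·(≡6) mod 13; (1|13)=+1, (6|13)=-1; (−1)^{2·0·6}·(+1)^0·(-1)^2 = +1.
v=3: a=3^4·(≡1), b=3^3·(≡1) mod 3; (1|3)=+1, (1|3)=+1; (−1)^{4·3·1}·(+1)^3·(+1)^4 = +1.
v=37: a=37^1·(≡2), b=37^0·(≡10) mod 37; (2|37)=-1, (10|37)=+1; (−1)^{1·0·18}·(-1)^0·(+1)^1 = +1.
Ram(-185, 172515) = {2, 53}; no ℚ_2-point on the conic.

[2, 53]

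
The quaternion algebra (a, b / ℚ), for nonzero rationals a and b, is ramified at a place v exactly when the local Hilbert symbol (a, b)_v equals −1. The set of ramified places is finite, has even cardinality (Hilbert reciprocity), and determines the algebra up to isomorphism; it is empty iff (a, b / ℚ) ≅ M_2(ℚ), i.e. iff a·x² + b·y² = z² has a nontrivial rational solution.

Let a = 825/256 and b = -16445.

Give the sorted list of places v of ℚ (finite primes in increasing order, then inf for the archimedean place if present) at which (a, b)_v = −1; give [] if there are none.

[5, 11, 13, 23]

Mod squares: a ≡ 33, b ≡ -16445. Check v ∈ {∞, 2, 3, 5, 11, 13, 23}.
v=23: a=23^0·(≡22), b=23^1·(≡21) mod 23; (22|23)=-1, (21|23)=-1; (−1)^{0·1·11}·(-1)^1·(-1)^0 = -1.
v=11: a=11^1·(≡3), b=11^1·(≡1) mod 11; (3|11)=+1, (1|11)=+1; (−1)^{1·1·5}·(+1)^1·(+1)^1 = -1.
v=13: a=13^0·(≡5), b=13^1·(≡9) mod 13; (5|13)=-1, (9|13)=+1; (−1)^{0·1·6}·(-1)^1·(+1)^0 = -1.
v=2: v_2(a)=-8, v_2(b)=0; units ≡ 1, 3 (mod 8); ε·ε+αω+βω = 0·1+-8·1+0·0 ≡ 0  ⇒  (a,b)_2 = +1.
v=5: a=5^2·(≡3), b=5^1·(≡1) mod 5; (3|5)=-1, (1|5)=+1; (−1)^{2·1·2}·(-1)^1·(+1)^2 = -1.
v=3: a=3^1·(≡2), b=3^0·(≡1) mod 3; (2|3)=-1, (1|3)=+1; (−1)^{1·0·1}·(-1)^0·(+1)^1 = +1.
v=∞: 33 > 0 and -16445 < 0  ⇒  (a,b)_∞ = +1.
Ram(33, -16445) = {5, 11, 13, 23}; no ℚ_5-point on the conic.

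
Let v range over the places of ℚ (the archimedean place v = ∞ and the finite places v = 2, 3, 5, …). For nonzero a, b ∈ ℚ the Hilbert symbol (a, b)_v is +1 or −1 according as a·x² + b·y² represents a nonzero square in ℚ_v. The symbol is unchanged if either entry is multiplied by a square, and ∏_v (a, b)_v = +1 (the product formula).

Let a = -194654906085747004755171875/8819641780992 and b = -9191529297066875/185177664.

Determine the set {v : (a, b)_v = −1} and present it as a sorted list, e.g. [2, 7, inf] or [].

[11, inf]

Mod squares: a ≡ -33, b ≡ -1763. Check v ∈ {∞, 2, 3, 5, 7, 11, 19, 23, 41, 43}.
v=5: a=5^6·(≡2), b=5^4·(≡2) mod 5; (2|5)=-1, (2|5)=-1; (−1)^{6·4·2}·(-1)^4·(-1)^6 = +1.
v=2: v_2(a)=-8, v_2(b)=-6; units ≡ 7, 5 (mod 8); ε·ε+αω+βω = 1·0+-8·1+-6·0 ≡ 0  ⇒  (a,b)_2 = +1.
v=19: a=19^6·(≡1), b=19^4·(≡1) mod 19; (1|19)=+1, (1|19)=+1; (−1)^{6·4·9}·(+1)^4·(+1)^6 = +1.
v=11: a=11^5·(≡7), b=11^2·(≡2) mod 11; (7|11)=-1, (2|11)=-1; (−1)^{5·2·5}·(-1)^2·(-1)^5 = -1.
v=41: a=41^2·(≡23), b=41^1·(≡16) mod 41; (23|41)=+1, (16|41)=+1; (−1)^{2·1·20}·(+1)^1·(+1)^2 = +1.
v=3: a=3^-15·(≡1), b=3^-10·(≡1) mod 3; (1|3)=+1, (1|3)=+1; (−1)^{-15·-10·1}·(+1)^-10·(+1)^-15 = +1.
v=43: a=43^2·(≡16), b=43^1·(≡30) mod 43; (16|43)=+1, (30|43)=-1; (−1)^{2·1·21}·(+1)^1·(-1)^2 = +1.
v=23: a=23^2·(≡16), b=23^2·(≡9) mod 23; (16|23)=+1, (9|23)=+1; (−1)^{2·2·11}·(+1)^2·(+1)^2 = +1.
v=7: a=7^-4·(≡2), b=7^-2·(≡1) mod 7; (2|7)=+1, (1|7)=+1; (−1)^{-4·-2·3}·(+1)^-2·(+1)^-4 = +1.
v=∞: -33 < 0 and -1763 < 0  ⇒  (a,b)_∞ = -1.
|Ram(-33, -1763)| = 2, even; anisotropic at {11, ∞}.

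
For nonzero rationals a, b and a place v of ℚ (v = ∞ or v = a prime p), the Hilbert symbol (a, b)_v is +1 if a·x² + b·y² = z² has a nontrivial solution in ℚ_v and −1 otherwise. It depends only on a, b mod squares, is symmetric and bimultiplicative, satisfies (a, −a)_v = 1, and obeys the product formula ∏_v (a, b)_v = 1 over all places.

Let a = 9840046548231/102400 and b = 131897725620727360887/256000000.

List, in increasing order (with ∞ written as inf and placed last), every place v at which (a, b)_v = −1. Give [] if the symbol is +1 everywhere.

[2, 3, 29, 53]

Mod squares: a ≡ 1479, b ≡ 1007. Check v ∈ {∞, 2, 3, 5, 17, 19, 29, 53}.
v=29: a=29^1·(≡25), b=29^2·(≡12) mod 29; (25|29)=+1, (12|29)=-1; (−1)^{1·2·14}·(+1)^2·(-1)^1 = -1.
v=17: a=17^1·(≡4), b=17^2·(≡16) mod 17; (4|17)=+1, (16|17)=+1; (−1)^{1·2·8}·(+1)^2·(+1)^1 = +1.
v=2: v_2(a)=-12, v_2(b)=-14; units ≡ 7, 7 (mod 8); ε·ε+αω+βω = 1·1+-12·0+-14·0 ≡ 1  ⇒  (a,b)_2 = -1.
v=∞: 1479 > 0 and 1007 > 0  ⇒  (a,b)_∞ = +1.
v=53: a=53^2·(≡48), b=53^3·(≡51) mod 53; (48|53)=-1, (51|53)=-1; (−1)^{2·3·26}·(-1)^3·(-1)^2 = -1.
v=19: a=19^2·(≡6), b=19^3·(≡14) mod 19; (6|19)=+1, (14|19)=-1; (−1)^{2·3·9}·(+1)^3·(-1)^2 = +1.
v=3: a=3^9·(≡1), b=3^12·(≡2) mod 3; (1|3)=+1, (2|3)=-1; (−1)^{9·12·1}·(+1)^12·(-1)^9 = -1.
v=5: a=5^-2·(≡1), b=5^-6·(≡3) mod 5; (1|5)=+1, (3|5)=-1; (−1)^{-2·-6·2}·(+1)^-6·(-1)^-2 = +1.
Ram(1479, 1007) = {2, 3, 29, 53}; no ℚ_2-point on the conic.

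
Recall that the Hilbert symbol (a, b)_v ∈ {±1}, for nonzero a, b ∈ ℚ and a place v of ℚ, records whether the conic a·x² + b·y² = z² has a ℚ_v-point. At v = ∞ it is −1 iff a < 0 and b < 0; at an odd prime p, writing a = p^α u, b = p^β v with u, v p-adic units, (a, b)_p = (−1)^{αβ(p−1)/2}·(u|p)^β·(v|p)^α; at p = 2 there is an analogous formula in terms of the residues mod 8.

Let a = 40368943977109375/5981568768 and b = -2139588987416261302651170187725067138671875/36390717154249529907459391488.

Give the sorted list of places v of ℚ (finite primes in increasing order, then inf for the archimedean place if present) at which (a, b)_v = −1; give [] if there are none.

[5, 7, 11, 19]

(a, b) ≡ (11305, -77) mod (ℚ^×)²; places V = {2, 3, 5, 7, 11, 17, 19, 23, 29, 37, 41, 47, ∞}.
(a,b)_23: α=2, u≡16; β=6, v≡10 (mod 23); (16|23)=+1, (10|23)=-1; sign (−1)^0·+1^6·-1^2 = +1.
(a,b)_5: α=7, u≡4; β=18, v≡3 (mod 5); (4|5)=+1, (3|5)=-1; sign (−1)^0·+1^18·-1^7 = -1.
(a,b)_41: α=0, u≡3; β=-2, v≡20 (mod 41); (3|41)=-1, (20|41)=+1; sign (−1)^0·-1^-2·+1^0 = +1.
(a,b)_29: α=-2, u≡23; β=-4, v≡15 (mod 29); (23|29)=+1, (15|29)=-1; sign (−1)^0·+1^-4·-1^-2 = +1.
(a,b)_17: α=1, u≡8; β=2, v≡15 (mod 17); (8|17)=+1, (15|17)=+1; sign (−1)^0·+1^2·+1^1 = +1.
(a,b)_47: α=2, u≡25; β=4, v≡12 (mod 47); (25|47)=+1, (12|47)=+1; sign (−1)^0·+1^4·+1^2 = +1.
(a,b)_∞: sgn(11305)=+, sgn(-77)=−, so +1.
(a,b)_2: α=-8, β=-18; u≡1, v≡3 (mod 8); ε(u)ε(v)=0·1, αω(v)=-8·1, βω(u)=-18·0; sum ≡ 0  ⇒  +1.
(a,b)_3: α=-4, u≡1; β=-10, v≡1 (mod 3); (1|3)=+1, (1|3)=+1; sign (−1)^0·+1^-10·+1^-4 = +1.
(a,b)_37: α=2, u≡22; β=4, v≡26 (mod 37); (22|37)=-1, (26|37)=+1; sign (−1)^0·-1^4·+1^2 = +1.
(a,b)_19: α=1, u≡11; β=4, v≡15 (mod 19); (11|19)=+1, (15|19)=-1; sign (−1)^0·+1^4·-1^1 = -1.
(a,b)_7: α=-3, u≡6; β=-11, v≡5 (mod 7); (6|7)=-1, (5|7)=-1; sign (−1)^1·-1^-11·-1^-3 = -1.
(a,b)_11: α=0, u≡10; β=1, v≡3 (mod 11); (10|11)=-1, (3|11)=+1; sign (−1)^0·-1^1·+1^0 = -1.
Ram(11305, -77) = {5, 7, 11, 19}; no ℚ_5-point on the conic.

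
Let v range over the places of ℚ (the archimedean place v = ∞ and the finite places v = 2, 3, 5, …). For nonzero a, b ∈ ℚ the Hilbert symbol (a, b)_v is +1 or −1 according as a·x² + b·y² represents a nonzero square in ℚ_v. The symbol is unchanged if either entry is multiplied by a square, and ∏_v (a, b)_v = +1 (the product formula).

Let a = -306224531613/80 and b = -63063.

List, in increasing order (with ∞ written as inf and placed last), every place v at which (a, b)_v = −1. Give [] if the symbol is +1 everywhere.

(a, b) ≡ (-385, -143) mod (ℚ^×)²; places V = {2, 3, 5, 7, 11, 13, ∞}.
(a,b)_∞: sgn(-385)=−, sgn(-143)=−, so -1.
(a,b)_13: α=2, u≡2; β=1, v≡11 (mod 13); (2|13)=-1, (11|13)=-1; sign (−1)^0·-1^1·-1^2 = -1.
(a,b)_11: α=3, u≡9; β=1, v≡9 (mod 11); (9|11)=+1, (9|11)=+1; sign (−1)^1·+1^1·+1^3 = -1.
(a,b)_5: α=-1, u≡2; β=0, v≡2 (mod 5); (2|5)=-1, (2|5)=-1; sign (−1)^0·-1^0·-1^-1 = -1.
(a,b)_2: α=-4, β=0; u≡7, v≡1 (mod 8); ε(u)ε(v)=1·0, αω(v)=-4·0, βω(u)=0·0; sum ≡ 0  ⇒  +1.
(a,b)_7: α=5, u≡1; β=2, v≡1 (mod 7); (1|7)=+1, (1|7)=+1; sign (−1)^0·+1^2·+1^5 = +1.
(a,b)_3: α=4, u≡2; β=2, v≡1 (mod 3); (2|3)=-1, (1|3)=+1; sign (−1)^0·-1^2·+1^4 = +1.
(-385, -143 / ℚ) ramifies at {5, 11, 13, ∞}: a division algebra.

[5, 11, 13, inf]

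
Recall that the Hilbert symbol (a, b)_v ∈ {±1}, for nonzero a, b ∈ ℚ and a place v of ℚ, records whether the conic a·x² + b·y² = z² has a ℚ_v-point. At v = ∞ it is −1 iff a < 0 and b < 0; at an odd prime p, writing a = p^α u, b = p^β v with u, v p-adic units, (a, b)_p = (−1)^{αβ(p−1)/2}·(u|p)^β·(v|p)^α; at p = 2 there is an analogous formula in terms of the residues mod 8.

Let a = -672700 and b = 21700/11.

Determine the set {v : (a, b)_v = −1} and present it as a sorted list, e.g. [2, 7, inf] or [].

[7, 31]

Mod squares: a ≡ -7, b ≡ 2387. Check v ∈ {∞, 2, 5, 7, 11, 31}.
v=∞: -7 < 0 and 2387 > 0  ⇒  (a,b)_∞ = +1.
v=5: a=5^2·(≡2), b=5^2·(≡3) mod 5; (2|5)=-1, (3|5)=-1; (−1)^{2·2·2}·(-1)^2·(-1)^2 = +1.
v=11: a=11^0·(≡5), b=11^-1·(≡8) mod 11; (5|11)=+1, (8|11)=-1; (−1)^{0·-1·5}·(+1)^-1·(-1)^0 = +1.
v=31: a=31^2·(≡13), b=31^1·(≡27) mod 31; (13|31)=-1, (27|31)=-1; (−1)^{2·1·15}·(-1)^1·(-1)^2 = -1.
v=2: v_2(a)=2, v_2(b)=2; units ≡ 1, 3 (mod 8); ε·ε+αω+βω = 0·1+2·1+2·0 ≡ 0  ⇒  (a,b)_2 = +1.
v=7: a=7^1·(≡3), b=7^1·(≡5) mod 7; (3|7)=-1, (5|7)=-1; (−1)^{1·1·3}·(-1)^1·(-1)^1 = -1.
(-7, 2387 / ℚ) ramifies at {7, 31}: a division algebra.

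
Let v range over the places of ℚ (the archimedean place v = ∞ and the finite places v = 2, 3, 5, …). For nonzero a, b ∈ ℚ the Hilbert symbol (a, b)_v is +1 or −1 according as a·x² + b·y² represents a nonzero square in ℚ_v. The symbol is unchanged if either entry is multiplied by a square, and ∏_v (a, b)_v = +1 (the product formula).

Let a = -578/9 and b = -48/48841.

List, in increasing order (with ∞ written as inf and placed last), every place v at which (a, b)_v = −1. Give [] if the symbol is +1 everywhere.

[2, inf]

(a, b) ≡ (-2, -3) mod (ℚ^×)²; places V = {2, 3, 13, 17, ∞}.
(a,b)_∞: sgn(-2)=−, sgn(-3)=−, so -1.
(a,b)_17: α=2, u≡13; β=-2, v≡14 (mod 17); (13|17)=+1, (14|17)=-1; sign (−1)^0·+1^-2·-1^2 = +1.
(a,b)_3: α=-2, u≡1; β=1, v≡2 (mod 3); (1|3)=+1, (2|3)=-1; sign (−1)^0·+1^1·-1^-2 = +1.
(a,b)_13: α=0, u≡8; β=-2, v≡10 (mod 13); (8|13)=-1, (10|13)=+1; sign (−1)^0·-1^-2·+1^0 = +1.
(a,b)_2: α=1, β=4; u≡7, v≡5 (mod 8); ε(u)ε(v)=1·0, αω(v)=1·1, βω(u)=4·0; sum ≡ 1  ⇒  -1.
Ram(-2, -3) = {2, ∞}; no ℚ_2-point on the conic.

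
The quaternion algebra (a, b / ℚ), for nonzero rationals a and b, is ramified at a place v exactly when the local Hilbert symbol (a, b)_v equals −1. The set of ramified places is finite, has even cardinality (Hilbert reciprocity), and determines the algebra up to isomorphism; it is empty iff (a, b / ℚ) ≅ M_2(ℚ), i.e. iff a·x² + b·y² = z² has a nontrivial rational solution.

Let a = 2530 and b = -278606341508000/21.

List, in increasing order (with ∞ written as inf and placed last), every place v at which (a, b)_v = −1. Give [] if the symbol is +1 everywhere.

(a, b) ≡ (2530, -3570) mod (ℚ^×)²; places V = {2, 3, 5, 7, 11, 17, 23, ∞}.
(a,b)_23: α=1, u≡18; β=4, v≡9 (mod 23); (18|23)=+1, (9|23)=+1; sign (−1)^0·+1^4·+1^1 = +1.
(a,b)_2: α=1, β=5; u≡1, v≡7 (mod 8); ε(u)ε(v)=0·1, αω(v)=1·0, βω(u)=5·0; sum ≡ 0  ⇒  +1.
(a,b)_7: α=0, u≡3; β=-1, v≡4 (mod 7); (3|7)=-1, (4|7)=+1; sign (−1)^0·-1^-1·+1^0 = -1.
(a,b)_5: α=1, u≡1; β=3, v≡1 (mod 5); (1|5)=+1, (1|5)=+1; sign (−1)^0·+1^3·+1^1 = +1.
(a,b)_∞: sgn(2530)=+, sgn(-3570)=−, so +1.
(a,b)_11: α=1, u≡10; β=4, v≡9 (mod 11); (10|11)=-1, (9|11)=+1; sign (−1)^0·-1^4·+1^1 = +1.
(a,b)_3: α=0, u≡1; β=-1, v≡1 (mod 3); (1|3)=+1, (1|3)=+1; sign (−1)^0·+1^-1·+1^0 = +1.
(a,b)_17: α=0, u≡14; β=1, v≡14 (mod 17); (14|17)=-1, (14|17)=-1; sign (−1)^0·-1^1·-1^0 = -1.
Ram(2530, -3570) = {7, 17}; no ℚ_7-point on the conic.

[7, 17]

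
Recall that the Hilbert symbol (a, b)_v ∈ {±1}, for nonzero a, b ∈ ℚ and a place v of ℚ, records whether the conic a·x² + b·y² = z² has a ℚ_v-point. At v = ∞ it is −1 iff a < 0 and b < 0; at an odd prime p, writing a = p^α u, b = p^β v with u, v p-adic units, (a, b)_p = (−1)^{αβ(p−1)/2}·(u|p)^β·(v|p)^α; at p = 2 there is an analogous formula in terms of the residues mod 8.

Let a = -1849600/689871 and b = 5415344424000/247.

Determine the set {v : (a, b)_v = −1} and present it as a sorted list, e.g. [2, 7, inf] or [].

[7, 13, 17, 19]

Mod squares: a ≡ -39, b ≡ 440895. Check v ∈ {∞, 2, 3, 5, 7, 13, 17, 19}.
v=17: a=17^2·(≡7), b=17^3·(≡5) mod 17; (7|17)=-1, (5|17)=-1; (−1)^{2·3·8}·(-1)^3·(-1)^2 = -1.
v=19: a=19^-2·(≡8), b=19^-1·(≡16) mod 19; (8|19)=-1, (16|19)=+1; (−1)^{-2·-1·9}·(-1)^-1·(+1)^-2 = -1.
v=2: v_2(a)=8, v_2(b)=6; units ≡ 1, 7 (mod 8); ε·ε+αω+βω = 0·1+8·0+6·0 ≡ 0  ⇒  (a,b)_2 = +1.
v=∞: -39 < 0 and 440895 > 0  ⇒  (a,b)_∞ = +1.
v=13: a=13^-1·(≡1), b=13^-1·(≡5) mod 13; (1|13)=+1, (5|13)=-1; (−1)^{-1·-1·6}·(+1)^-1·(-1)^-1 = -1.
v=5: a=5^2·(≡1), b=5^3·(≡1) mod 5; (1|5)=+1, (1|5)=+1; (−1)^{2·3·2}·(+1)^3·(+1)^2 = +1.
v=7: a=7^-2·(≡5), b=7^1·(≡3) mod 7; (5|7)=-1, (3|7)=-1; (−1)^{-2·1·3}·(-1)^1·(-1)^-2 = -1.
v=3: a=3^-1·(≡2), b=3^9·(≡1) mod 3; (2|3)=-1, (1|3)=+1; (−1)^{-1·9·1}·(-1)^9·(+1)^-1 = +1.
|Ram(-39, 440895)| = 4, even; anisotropic at {7, 13, 17, 19}.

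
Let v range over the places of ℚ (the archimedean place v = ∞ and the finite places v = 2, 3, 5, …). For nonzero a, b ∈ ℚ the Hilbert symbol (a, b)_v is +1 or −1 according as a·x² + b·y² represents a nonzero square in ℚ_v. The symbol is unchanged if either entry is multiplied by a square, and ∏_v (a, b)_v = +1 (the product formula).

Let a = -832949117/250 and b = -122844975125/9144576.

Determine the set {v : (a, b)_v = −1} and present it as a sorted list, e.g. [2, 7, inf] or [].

[11, inf]

Mod squares: a ≡ -770, b ≡ -5. Check v ∈ {∞, 2, 3, 5, 7, 11, 13, 23, 29, 47}.
v=23: a=23^2·(≡13), b=23^2·(≡9) mod 23; (13|23)=+1, (9|23)=+1; (−1)^{2·2·11}·(+1)^2·(+1)^2 = +1.
v=3: a=3^0·(≡1), b=3^-6·(≡1) mod 3; (1|3)=+1, (1|3)=+1; (−1)^{0·-6·1}·(+1)^-6·(+1)^0 = +1.
v=7: a=7^1·(≡2), b=7^-2·(≡4) mod 7; (2|7)=+1, (4|7)=+1; (−1)^{1·-2·3}·(+1)^-2·(+1)^1 = +1.
v=29: a=29^0·(≡22), b=29^2·(≡20) mod 29; (22|29)=+1, (20|29)=+1; (−1)^{0·2·14}·(+1)^2·(+1)^0 = +1.
v=2: v_2(a)=-1, v_2(b)=-8; units ≡ 7, 3 (mod 8); ε·ε+αω+βω = 1·1+-1·1+-8·0 ≡ 0  ⇒  (a,b)_2 = +1.
v=∞: -770 < 0 and -5 < 0  ⇒  (a,b)_∞ = -1.
v=11: a=11^3·(≡2), b=11^0·(≡7) mod 11; (2|11)=-1, (7|11)=-1; (−1)^{3·0·5}·(-1)^0·(-1)^3 = -1.
v=13: a=13^2·(≡12), b=13^0·(≡2) mod 13; (12|13)=+1, (2|13)=-1; (−1)^{2·0·6}·(+1)^0·(-1)^2 = +1.
v=5: a=5^-3·(≡4), b=5^3·(≡4) mod 5; (4|5)=+1, (4|5)=+1; (−1)^{-3·3·2}·(+1)^3·(+1)^-3 = +1.
v=47: a=47^0·(≡45), b=47^2·(≡8) mod 47; (45|47)=-1, (8|47)=+1; (−1)^{0·2·23}·(-1)^2·(+1)^0 = +1.
Ram(-770, -5) = {11, ∞}; no ℚ_11-point on the conic.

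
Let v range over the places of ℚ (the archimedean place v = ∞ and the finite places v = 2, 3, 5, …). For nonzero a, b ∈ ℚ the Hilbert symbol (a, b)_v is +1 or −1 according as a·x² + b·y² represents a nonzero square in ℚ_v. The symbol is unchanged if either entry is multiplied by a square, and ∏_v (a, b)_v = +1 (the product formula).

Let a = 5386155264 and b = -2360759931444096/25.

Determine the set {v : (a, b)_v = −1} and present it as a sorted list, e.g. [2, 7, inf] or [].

Mod squares: a ≡ 589, b ≡ -16926. Check v ∈ {∞, 2, 3, 5, 7, 13, 19, 31}.
v=31: a=31^1·(≡4), b=31^1·(≡26) mod 31; (4|31)=+1, (26|31)=-1; (−1)^{1·1·15}·(+1)^1·(-1)^1 = +1.
v=∞: 589 > 0 and -16926 < 0  ⇒  (a,b)_∞ = +1.
v=2: v_2(a)=8, v_2(b)=7; units ≡ 5, 1 (mod 8); ε·ε+αω+βω = 0·0+8·0+7·1 ≡ 1  ⇒  (a,b)_2 = -1.
v=5: a=5^0·(≡4), b=5^-2·(≡4) mod 5; (4|5)=+1, (4|5)=+1; (−1)^{0·-2·2}·(+1)^-2·(+1)^0 = +1.
v=19: a=19^1·(≡13), b=19^2·(≡12) mod 19; (13|19)=-1, (12|19)=-1; (−1)^{1·2·9}·(-1)^2·(-1)^1 = -1.
v=7: a=7^2·(≡4), b=7^3·(≡4) mod 7; (4|7)=+1, (4|7)=+1; (−1)^{2·3·3}·(+1)^3·(+1)^2 = +1.
v=3: a=3^6·(≡1), b=3^7·(≡1) mod 3; (1|3)=+1, (1|3)=+1; (−1)^{6·7·1}·(+1)^7·(+1)^6 = +1.
v=13: a=13^0·(≡9), b=13^3·(≡8) mod 13; (9|13)=+1, (8|13)=-1; (−1)^{0·3·6}·(+1)^3·(-1)^0 = +1.
|Ram(589, -16926)| = 2, even; anisotropic at {2, 19}.

[2, 19]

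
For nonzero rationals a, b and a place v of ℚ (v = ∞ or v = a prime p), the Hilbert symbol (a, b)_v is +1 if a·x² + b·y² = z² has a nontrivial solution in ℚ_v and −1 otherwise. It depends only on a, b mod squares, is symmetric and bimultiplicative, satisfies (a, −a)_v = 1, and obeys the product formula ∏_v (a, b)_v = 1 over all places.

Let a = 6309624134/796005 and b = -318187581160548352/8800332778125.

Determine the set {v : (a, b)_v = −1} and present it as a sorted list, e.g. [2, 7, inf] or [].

Mod squares: a ≡ 118030, b ≡ -290. Check v ∈ {∞, 2, 3, 5, 7, 11, 19, 29, 37, 47}.
v=37: a=37^1·(≡5), b=37^2·(≡5) mod 37; (5|37)=-1, (5|37)=-1; (−1)^{1·2·18}·(-1)^2·(-1)^1 = -1.
v=∞: 118030 > 0 and -290 < 0  ⇒  (a,b)_∞ = +1.
v=29: a=29^1·(≡15), b=29^1·(≡15) mod 29; (15|29)=-1, (15|29)=-1; (−1)^{1·1·14}·(-1)^1·(-1)^1 = +1.
v=11: a=11^3·(≡9), b=11^6·(≡7) mod 11; (9|11)=+1, (7|11)=-1; (−1)^{3·6·5}·(+1)^6·(-1)^3 = -1.
v=5: a=5^-1·(≡4), b=5^-5·(≡2) mod 5; (4|5)=+1, (2|5)=-1; (−1)^{-1·-5·2}·(+1)^-5·(-1)^-1 = -1.
v=3: a=3^-2·(≡1), b=3^-2·(≡1) mod 3; (1|3)=+1, (1|3)=+1; (−1)^{-2·-2·1}·(+1)^-2·(+1)^-2 = +1.
v=2: v_2(a)=1, v_2(b)=11; units ≡ 7, 7 (mod 8); ε·ε+αω+βω = 1·1+1·0+11·0 ≡ 1  ⇒  (a,b)_2 = -1.
v=19: a=19^-2·(≡14), b=19^-4·(≡3) mod 19; (14|19)=-1, (3|19)=-1; (−1)^{-2·-4·9}·(-1)^-4·(-1)^-2 = +1.
v=7: a=7^-2·(≡6), b=7^-4·(≡4) mod 7; (6|7)=-1, (4|7)=+1; (−1)^{-2·-4·3}·(-1)^-4·(+1)^-2 = +1.
v=47: a=47^2·(≡43), b=47^2·(≡26) mod 47; (43|47)=-1, (26|47)=-1; (−1)^{2·2·23}·(-1)^2·(-1)^2 = +1.
(118030, -290 / ℚ) ramifies at {2, 5, 11, 37}: a division algebra.

[2, 5, 11, 37]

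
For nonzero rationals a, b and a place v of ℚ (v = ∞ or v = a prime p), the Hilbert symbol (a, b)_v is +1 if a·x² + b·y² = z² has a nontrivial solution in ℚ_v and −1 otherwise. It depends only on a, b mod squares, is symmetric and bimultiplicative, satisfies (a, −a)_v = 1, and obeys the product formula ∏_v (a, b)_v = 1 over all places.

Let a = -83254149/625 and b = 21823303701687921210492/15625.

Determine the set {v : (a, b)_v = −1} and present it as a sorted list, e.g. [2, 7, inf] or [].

Mod squares: a ≡ -1027829, b ≡ 7084207. Check v ∈ {∞, 2, 3, 5, 11, 13, 19, 23, 29, 41, 43, 53}.
v=41: a=41^1·(≡10), b=41^2·(≡13) mod 41; (10|41)=+1, (13|41)=-1; (−1)^{1·2·20}·(+1)^2·(-1)^1 = -1.
v=53: a=53^1·(≡21), b=53^2·(≡42) mod 53; (21|53)=-1, (42|53)=+1; (−1)^{1·2·26}·(-1)^2·(+1)^1 = +1.
v=43: a=43^1·(≡12), b=43^3·(≡15) mod 43; (12|43)=-1, (15|43)=+1; (−1)^{1·3·21}·(-1)^3·(+1)^1 = +1.
v=3: a=3^4·(≡1), b=3^6·(≡1) mod 3; (1|3)=+1, (1|3)=+1; (−1)^{4·6·1}·(+1)^6·(+1)^4 = +1.
v=29: a=29^0·(≡15), b=29^1·(≡9) mod 29; (15|29)=-1, (9|29)=+1; (−1)^{0·1·14}·(-1)^1·(+1)^0 = -1.
v=13: a=13^0·(≡9), b=13^1·(≡2) mod 13; (9|13)=+1, (2|13)=-1; (−1)^{0·1·6}·(+1)^1·(-1)^0 = +1.
v=23: a=23^0·(≡8), b=23^1·(≡3) mod 23; (8|23)=+1, (3|23)=+1; (−1)^{0·1·11}·(+1)^1·(+1)^0 = +1.
v=∞: -1027829 < 0 and 7084207 > 0  ⇒  (a,b)_∞ = +1.
v=2: v_2(a)=0, v_2(b)=2; units ≡ 3, 7 (mod 8); ε·ε+αω+βω = 1·1+0·0+2·1 ≡ 1  ⇒  (a,b)_2 = -1.
v=5: a=5^-4·(≡1), b=5^-6·(≡2) mod 5; (1|5)=+1, (2|5)=-1; (−1)^{-4·-6·2}·(+1)^-6·(-1)^-4 = +1.
v=19: a=19^0·(≡3), b=19^1·(≡4) mod 19; (3|19)=-1, (4|19)=+1; (−1)^{0·1·9}·(-1)^1·(+1)^0 = -1.
v=11: a=11^1·(≡10), b=11^2·(≡1) mod 11; (10|11)=-1, (1|11)=+1; (−1)^{1·2·5}·(-1)^2·(+1)^1 = +1.
Ram(-1027829, 7084207) = {2, 19, 29, 41}; no ℚ_2-point on the conic.

[2, 19, 29, 41]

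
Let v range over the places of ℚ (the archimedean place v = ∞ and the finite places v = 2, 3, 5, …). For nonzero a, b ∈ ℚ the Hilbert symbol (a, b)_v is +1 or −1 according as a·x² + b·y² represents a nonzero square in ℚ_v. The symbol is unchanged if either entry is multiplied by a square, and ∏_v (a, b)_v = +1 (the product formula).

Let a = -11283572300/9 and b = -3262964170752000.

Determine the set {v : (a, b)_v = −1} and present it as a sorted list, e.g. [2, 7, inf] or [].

(a, b) ≡ (-667667, -16445) mod (ℚ^×)²; places V = {2, 3, 5, 7, 11, 13, 23, 29, ∞}.
(a,b)_2: α=2, β=20; u≡5, v≡3 (mod 8); ε(u)ε(v)=0·1, αω(v)=2·1, βω(u)=20·1; sum ≡ 0  ⇒  +1.
(a,b)_13: α=3, u≡4; β=1, v≡4 (mod 13); (4|13)=+1, (4|13)=+1; sign (−1)^0·+1^1·+1^3 = +1.
(a,b)_23: α=1, u≡17; β=1, v≡21 (mod 23); (17|23)=-1, (21|23)=-1; sign (−1)^1·-1^1·-1^1 = -1.
(a,b)_∞: sgn(-667667)=−, sgn(-16445)=−, so -1.
(a,b)_5: α=2, u≡2; β=3, v≡4 (mod 5); (2|5)=-1, (4|5)=+1; sign (−1)^0·-1^3·+1^2 = -1.
(a,b)_7: α=1, u≡1; β=0, v≡6 (mod 7); (1|7)=+1, (6|7)=-1; sign (−1)^0·+1^0·-1^1 = -1.
(a,b)_29: α=1, u≡17; β=2, v≡3 (mod 29); (17|29)=-1, (3|29)=-1; sign (−1)^0·-1^2·-1^1 = -1.
(a,b)_11: α=1, u≡9; β=1, v≡3 (mod 11); (9|11)=+1, (3|11)=+1; sign (−1)^1·+1^1·+1^1 = -1.
(a,b)_3: α=-2, u≡1; β=2, v≡1 (mod 3); (1|3)=+1, (1|3)=+1; sign (−1)^0·+1^2·+1^-2 = +1.
Ram(-667667, -16445) = {5, 7, 11, 23, 29, ∞}; no ℚ_5-point on the conic.

[5, 7, 11, 23, 29, inf]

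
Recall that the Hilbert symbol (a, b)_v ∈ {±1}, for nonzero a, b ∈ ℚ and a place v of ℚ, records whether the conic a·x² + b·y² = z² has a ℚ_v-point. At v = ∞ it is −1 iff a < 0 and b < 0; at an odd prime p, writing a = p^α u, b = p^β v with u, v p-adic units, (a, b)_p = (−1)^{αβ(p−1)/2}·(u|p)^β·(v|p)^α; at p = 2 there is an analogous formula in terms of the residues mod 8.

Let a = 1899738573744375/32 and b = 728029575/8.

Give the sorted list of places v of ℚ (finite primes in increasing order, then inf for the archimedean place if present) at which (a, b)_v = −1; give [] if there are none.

Mod squares: a ≡ 62, b ≡ 6734. Check v ∈ {∞, 2, 3, 5, 7, 13, 31, 37}.
v=13: a=13^2·(≡12), b=13^1·(≡7) mod 13; (12|13)=+1, (7|13)=-1; (−1)^{2·1·6}·(+1)^1·(-1)^2 = +1.
v=31: a=31^3·(≡1), b=31^2·(≡19) mod 31; (1|31)=+1, (19|31)=+1; (−1)^{3·2·15}·(+1)^2·(+1)^3 = +1.
v=∞: 62 > 0 and 6734 > 0  ⇒  (a,b)_∞ = +1.
v=2: v_2(a)=-5, v_2(b)=-3; units ≡ 7, 7 (mod 8); ε·ε+αω+βω = 1·1+-5·0+-3·0 ≡ 1  ⇒  (a,b)_2 = -1.
v=7: a=7^2·(≡3), b=7^1·(≡3) mod 7; (3|7)=-1, (3|7)=-1; (−1)^{2·1·3}·(-1)^1·(-1)^2 = -1.
v=3: a=3^2·(≡2), b=3^2·(≡2) mod 3; (2|3)=-1, (2|3)=-1; (−1)^{2·2·1}·(-1)^2·(-1)^2 = +1.
v=37: a=37^2·(≡1), b=37^1·(≡26) mod 37; (1|37)=+1, (26|37)=+1; (−1)^{2·1·18}·(+1)^1·(+1)^2 = +1.
v=5: a=5^4·(≡3), b=5^2·(≡1) mod 5; (3|5)=-1, (1|5)=+1; (−1)^{4·2·2}·(-1)^2·(+1)^4 = +1.
Ram(62, 6734) = {2, 7}; no ℚ_2-point on the conic.

[2, 7]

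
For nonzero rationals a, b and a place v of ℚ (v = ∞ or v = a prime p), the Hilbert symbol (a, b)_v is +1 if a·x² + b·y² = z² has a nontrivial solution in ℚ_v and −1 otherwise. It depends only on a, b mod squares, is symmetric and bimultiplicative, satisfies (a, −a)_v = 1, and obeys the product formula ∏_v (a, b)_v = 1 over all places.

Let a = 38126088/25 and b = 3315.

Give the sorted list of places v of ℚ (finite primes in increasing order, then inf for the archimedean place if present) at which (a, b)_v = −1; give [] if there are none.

[2, 5]

Mod squares: a ≡ 2002, b ≡ 3315. Check v ∈ {∞, 2, 3, 5, 7, 11, 13, 17, 23}.
v=13: a=13^1·(≡11), b=13^1·(≡8) mod 13; (11|13)=-1, (8|13)=-1; (−1)^{1·1·6}·(-1)^1·(-1)^1 = +1.
v=3: a=3^2·(≡1), b=3^1·(≡1) mod 3; (1|3)=+1, (1|3)=+1; (−1)^{2·1·1}·(+1)^1·(+1)^2 = +1.
v=5: a=5^-2·(≡3), b=5^1·(≡3) mod 5; (3|5)=-1, (3|5)=-1; (−1)^{-2·1·2}·(-1)^1·(-1)^-2 = -1.
v=11: a=11^1·(≡6), b=11^0·(≡4) mod 11; (6|11)=-1, (4|11)=+1; (−1)^{1·0·5}·(-1)^0·(+1)^1 = +1.
v=2: v_2(a)=3, v_2(b)=0; units ≡ 1, 3 (mod 8); ε·ε+αω+βω = 0·1+3·1+0·0 ≡ 1  ⇒  (a,b)_2 = -1.
v=23: a=23^2·(≡18), b=23^0·(≡3) mod 23; (18|23)=+1, (3|23)=+1; (−1)^{2·0·11}·(+1)^0·(+1)^2 = +1.
v=7: a=7^1·(≡6), b=7^0·(≡4) mod 7; (6|7)=-1, (4|7)=+1; (−1)^{1·0·3}·(-1)^0·(+1)^1 = +1.
v=17: a=17^0·(≡15), b=17^1·(≡8) mod 17; (15|17)=+1, (8|17)=+1; (−1)^{0·1·8}·(+1)^1·(+1)^0 = +1.
v=∞: 2002 > 0 and 3315 > 0  ⇒  (a,b)_∞ = +1.
|Ram(2002, 3315)| = 2, even; anisotropic at {2, 5}.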